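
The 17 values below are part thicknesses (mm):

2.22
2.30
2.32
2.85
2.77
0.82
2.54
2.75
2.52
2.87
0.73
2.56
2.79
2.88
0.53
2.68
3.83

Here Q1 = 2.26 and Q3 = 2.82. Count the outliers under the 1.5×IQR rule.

IQR = 0.56; fences at 2.26 − 0.84 = 1.42 and 2.82 + 0.84 = 3.66.
Outside the cutoffs: 0.53, 0.73, 0.82, 3.83.

4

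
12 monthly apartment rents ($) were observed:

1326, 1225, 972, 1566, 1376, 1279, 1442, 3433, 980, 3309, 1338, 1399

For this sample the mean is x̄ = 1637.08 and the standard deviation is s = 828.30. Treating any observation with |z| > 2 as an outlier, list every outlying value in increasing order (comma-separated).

Cutoffs at x̄ ± 2s: 1637.08 ± 2·828.30 = [-19.52, 3293.68].
3309: z = 2.02, |z| > 2 → outlier.
3433: z = 2.17, |z| > 2 → outlier.
Every other value lies within [-19.52, 3293.68].

3309, 3433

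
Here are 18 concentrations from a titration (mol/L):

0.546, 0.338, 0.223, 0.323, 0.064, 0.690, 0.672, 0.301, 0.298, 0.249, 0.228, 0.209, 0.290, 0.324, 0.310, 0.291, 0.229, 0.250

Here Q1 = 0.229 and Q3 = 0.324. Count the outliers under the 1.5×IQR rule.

4

IQR = 0.095; fences at 0.229 − 0.1425 = 0.0865 and 0.324 + 0.1425 = 0.4665.
Outside the cutoffs: 0.064, 0.546, 0.672, 0.690.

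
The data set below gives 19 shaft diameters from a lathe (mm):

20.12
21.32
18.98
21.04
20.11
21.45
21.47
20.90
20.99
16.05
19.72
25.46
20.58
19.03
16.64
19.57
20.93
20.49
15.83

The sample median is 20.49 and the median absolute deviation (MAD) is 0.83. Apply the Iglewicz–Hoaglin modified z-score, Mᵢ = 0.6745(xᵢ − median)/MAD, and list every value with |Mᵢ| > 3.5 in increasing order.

|Mᵢ| > 3.5 ⇔ |xᵢ − 20.49| > 3.5·0.83/0.6745 = 4.31.
So outliers lie outside [16.18, 24.80].
15.83: M = -3.79 → outlier.
16.05: M = -3.61 → outlier.
25.46: M = 4.04 → outlier.

15.83, 16.05, 25.46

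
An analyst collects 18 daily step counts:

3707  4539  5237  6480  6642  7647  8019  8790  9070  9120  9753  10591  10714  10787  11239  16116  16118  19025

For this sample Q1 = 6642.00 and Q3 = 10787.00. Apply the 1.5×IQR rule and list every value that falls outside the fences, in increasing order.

19025

IQR = Q3 − Q1 = 10787.00 − 6642.00 = 4145.00.
Lower fence = Q1 − 1.5·IQR = 6642.00 − 6217.50 = 424.50.
Upper fence = Q3 + 1.5·IQR = 10787.00 + 6217.50 = 17004.50.
19025 > 17004.50 → outlier.
All remaining values lie within [424.50, 17004.50].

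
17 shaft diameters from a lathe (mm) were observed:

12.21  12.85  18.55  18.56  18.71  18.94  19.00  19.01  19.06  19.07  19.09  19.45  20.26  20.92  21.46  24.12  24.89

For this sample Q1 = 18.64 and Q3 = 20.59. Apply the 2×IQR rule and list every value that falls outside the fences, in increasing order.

IQR = Q3 − Q1 = 20.59 − 18.64 = 1.95.
Lower fence = Q1 − 2·IQR = 18.64 − 3.90 = 14.74.
Upper fence = Q3 + 2·IQR = 20.59 + 3.90 = 24.49.
12.21 < 14.74 → outlier.
12.85 < 14.74 → outlier.
24.89 > 24.49 → outlier.
All remaining values lie within [14.74, 24.49].

12.21, 12.85, 24.89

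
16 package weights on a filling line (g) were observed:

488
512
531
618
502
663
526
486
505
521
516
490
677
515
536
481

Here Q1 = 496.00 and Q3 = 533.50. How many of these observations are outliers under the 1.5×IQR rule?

3

IQR = 37.50; fences at 496.00 − 56.25 = 439.75 and 533.50 + 56.25 = 589.75.
Outside the cutoffs: 618, 663, 677.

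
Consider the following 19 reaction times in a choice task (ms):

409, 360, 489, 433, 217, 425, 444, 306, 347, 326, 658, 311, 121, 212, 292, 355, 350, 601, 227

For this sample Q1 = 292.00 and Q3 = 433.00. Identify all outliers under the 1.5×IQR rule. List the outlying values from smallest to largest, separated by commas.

IQR = Q3 − Q1 = 433.00 − 292.00 = 141.00.
Lower fence = Q1 − 1.5·IQR = 292.00 − 211.50 = 80.50.
Upper fence = Q3 + 1.5·IQR = 433.00 + 211.50 = 644.50.
658 > 644.50 → outlier.
All remaining values lie within [80.50, 644.50].

658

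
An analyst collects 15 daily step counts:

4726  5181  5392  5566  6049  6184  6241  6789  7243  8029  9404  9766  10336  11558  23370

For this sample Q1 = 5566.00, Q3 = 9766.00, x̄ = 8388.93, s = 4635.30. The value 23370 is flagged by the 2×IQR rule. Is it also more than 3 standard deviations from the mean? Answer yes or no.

z = (23370 − 8388.93) / 4635.30 = 3.23.
|z| = 3.23 > 3.

yes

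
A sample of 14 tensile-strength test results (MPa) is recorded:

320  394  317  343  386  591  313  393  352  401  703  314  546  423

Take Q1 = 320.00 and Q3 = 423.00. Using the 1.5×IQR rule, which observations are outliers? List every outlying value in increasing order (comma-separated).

IQR = Q3 − Q1 = 423.00 − 320.00 = 103.00.
Lower fence = Q1 − 1.5·IQR = 320.00 − 154.50 = 165.50.
Upper fence = Q3 + 1.5·IQR = 423.00 + 154.50 = 577.50.
591 > 577.50 → outlier.
703 > 577.50 → outlier.
All remaining values lie within [165.50, 577.50].

591, 703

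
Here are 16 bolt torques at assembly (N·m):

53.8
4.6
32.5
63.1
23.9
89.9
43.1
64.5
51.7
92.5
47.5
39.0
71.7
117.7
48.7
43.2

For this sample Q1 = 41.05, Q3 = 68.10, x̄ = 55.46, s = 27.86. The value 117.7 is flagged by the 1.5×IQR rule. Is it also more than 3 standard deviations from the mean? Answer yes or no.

z = (117.7 − 55.46) / 27.86 = 2.23.
|z| = 2.23 ≤ 3.

no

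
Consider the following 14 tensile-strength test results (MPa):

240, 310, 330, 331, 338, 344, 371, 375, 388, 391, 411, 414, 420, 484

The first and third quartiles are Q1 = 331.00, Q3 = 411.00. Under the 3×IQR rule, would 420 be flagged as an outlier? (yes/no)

no

IQR = Q3 − Q1 = 411.00 − 331.00 = 80.00.
Lower fence = Q1 − 3·IQR = 331.00 − 240.00 = 91.00.
Upper fence = Q3 + 3·IQR = 411.00 + 240.00 = 651.00.
420 lies within [91.00, 651.00].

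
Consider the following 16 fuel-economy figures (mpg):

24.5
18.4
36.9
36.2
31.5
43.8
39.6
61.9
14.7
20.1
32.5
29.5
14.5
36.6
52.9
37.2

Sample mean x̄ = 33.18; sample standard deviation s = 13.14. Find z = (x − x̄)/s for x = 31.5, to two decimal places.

z = (31.5 − 33.18) / 13.14 = -0.13.

-0.13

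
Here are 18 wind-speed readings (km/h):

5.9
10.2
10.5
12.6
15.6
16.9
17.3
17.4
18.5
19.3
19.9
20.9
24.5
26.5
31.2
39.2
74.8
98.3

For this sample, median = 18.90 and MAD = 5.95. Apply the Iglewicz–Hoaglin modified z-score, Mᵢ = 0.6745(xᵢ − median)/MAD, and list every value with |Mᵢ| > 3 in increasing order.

74.8, 98.3

|Mᵢ| > 3 ⇔ |xᵢ − 18.90| > 3·5.95/0.6745 = 26.46.
So outliers lie outside [-7.56, 45.36].
74.8: M = 6.34 → outlier.
98.3: M = 9.00 → outlier.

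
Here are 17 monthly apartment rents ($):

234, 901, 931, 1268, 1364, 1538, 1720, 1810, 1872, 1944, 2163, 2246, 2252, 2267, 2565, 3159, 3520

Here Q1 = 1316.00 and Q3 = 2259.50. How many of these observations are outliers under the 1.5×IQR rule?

IQR = 943.50; fences at 1316.00 − 1415.25 = -99.25 and 2259.50 + 1415.25 = 3674.75.
Every value lies within the cutoffs.

0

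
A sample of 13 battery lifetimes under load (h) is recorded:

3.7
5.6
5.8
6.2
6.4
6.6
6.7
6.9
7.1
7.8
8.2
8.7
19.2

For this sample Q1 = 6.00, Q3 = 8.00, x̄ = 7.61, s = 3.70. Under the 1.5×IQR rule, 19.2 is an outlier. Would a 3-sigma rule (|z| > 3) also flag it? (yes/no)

z = (19.2 − 7.61) / 3.70 = 3.13.
|z| = 3.13 > 3.

yes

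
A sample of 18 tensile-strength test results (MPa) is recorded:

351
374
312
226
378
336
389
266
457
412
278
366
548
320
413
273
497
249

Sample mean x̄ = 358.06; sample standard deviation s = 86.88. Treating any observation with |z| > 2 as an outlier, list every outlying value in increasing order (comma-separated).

Cutoffs at x̄ ± 2s: 358.06 ± 2·86.88 = [184.30, 531.82].
548: z = 2.19, |z| > 2 → outlier.
Every other value lies within [184.30, 531.82].

548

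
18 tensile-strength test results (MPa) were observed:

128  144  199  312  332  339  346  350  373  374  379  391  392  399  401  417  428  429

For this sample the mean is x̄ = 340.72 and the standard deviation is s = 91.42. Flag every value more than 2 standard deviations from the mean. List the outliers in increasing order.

Cutoffs at x̄ ± 2s: 340.72 ± 2·91.42 = [157.88, 523.56].
128: z = -2.33, |z| > 2 → outlier.
144: z = -2.15, |z| > 2 → outlier.
Every other value lies within [157.88, 523.56].

128, 144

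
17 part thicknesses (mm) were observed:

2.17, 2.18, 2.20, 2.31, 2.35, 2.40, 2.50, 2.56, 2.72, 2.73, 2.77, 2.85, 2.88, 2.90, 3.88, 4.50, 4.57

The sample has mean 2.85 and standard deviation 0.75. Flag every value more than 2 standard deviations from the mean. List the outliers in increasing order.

Cutoffs at x̄ ± 2s: 2.85 ± 2·0.75 = [1.35, 4.35].
4.50: z = 2.20, |z| > 2 → outlier.
4.57: z = 2.29, |z| > 2 → outlier.
Every other value lies within [1.35, 4.35].

4.50, 4.57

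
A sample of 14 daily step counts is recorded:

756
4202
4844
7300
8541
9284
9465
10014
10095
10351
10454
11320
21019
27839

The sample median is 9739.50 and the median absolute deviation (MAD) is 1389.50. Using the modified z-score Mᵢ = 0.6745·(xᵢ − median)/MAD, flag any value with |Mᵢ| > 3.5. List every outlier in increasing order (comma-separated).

756, 21019, 27839

|Mᵢ| > 3.5 ⇔ |xᵢ − 9739.50| > 3.5·1389.50/0.6745 = 7210.16.
So outliers lie outside [2529.34, 16949.66].
756: M = -4.36 → outlier.
21019: M = 5.48 → outlier.
27839: M = 8.79 → outlier.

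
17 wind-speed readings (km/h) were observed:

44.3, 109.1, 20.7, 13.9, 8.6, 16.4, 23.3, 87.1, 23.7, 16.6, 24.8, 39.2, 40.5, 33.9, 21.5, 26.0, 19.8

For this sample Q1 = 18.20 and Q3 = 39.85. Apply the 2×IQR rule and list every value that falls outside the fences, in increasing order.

IQR = Q3 − Q1 = 39.85 − 18.20 = 21.65.
Lower fence = Q1 − 2·IQR = 18.20 − 43.30 = -25.10.
Upper fence = Q3 + 2·IQR = 39.85 + 43.30 = 83.15.
87.1 > 83.15 → outlier.
109.1 > 83.15 → outlier.
All remaining values lie within [-25.10, 83.15].

87.1, 109.1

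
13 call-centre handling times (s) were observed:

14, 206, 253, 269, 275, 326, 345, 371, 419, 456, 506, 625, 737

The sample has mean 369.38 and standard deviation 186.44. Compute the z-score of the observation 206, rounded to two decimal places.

z = (206 − 369.38) / 186.44 = -0.88.

-0.88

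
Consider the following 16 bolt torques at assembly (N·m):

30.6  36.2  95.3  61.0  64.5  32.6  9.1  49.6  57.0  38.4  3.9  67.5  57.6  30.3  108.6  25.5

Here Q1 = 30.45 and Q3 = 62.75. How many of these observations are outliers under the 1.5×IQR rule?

0

IQR = 32.30; fences at 30.45 − 48.45 = -18.00 and 62.75 + 48.45 = 111.20.
Every value lies within the cutoffs.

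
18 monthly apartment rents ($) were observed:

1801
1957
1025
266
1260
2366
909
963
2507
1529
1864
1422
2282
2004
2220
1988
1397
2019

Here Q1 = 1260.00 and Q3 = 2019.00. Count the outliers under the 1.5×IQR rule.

IQR = 759.00; fences at 1260.00 − 1138.50 = 121.50 and 2019.00 + 1138.50 = 3157.50.
Every value lies within the cutoffs.

0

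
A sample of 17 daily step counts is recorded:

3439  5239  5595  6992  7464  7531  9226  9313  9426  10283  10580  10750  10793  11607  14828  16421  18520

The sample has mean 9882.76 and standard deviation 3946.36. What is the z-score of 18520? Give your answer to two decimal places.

z = (18520 − 9882.76) / 3946.36 = 2.19.

2.19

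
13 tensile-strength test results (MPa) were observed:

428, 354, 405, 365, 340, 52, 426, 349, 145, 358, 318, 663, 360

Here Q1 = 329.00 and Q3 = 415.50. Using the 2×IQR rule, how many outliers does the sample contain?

IQR = 86.50; fences at 329.00 − 173.00 = 156.00 and 415.50 + 173.00 = 588.50.
Outside the cutoffs: 52, 145, 663.

3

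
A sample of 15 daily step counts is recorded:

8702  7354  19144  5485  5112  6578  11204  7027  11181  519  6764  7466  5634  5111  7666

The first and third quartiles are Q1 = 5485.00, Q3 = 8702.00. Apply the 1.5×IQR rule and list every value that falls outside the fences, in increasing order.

IQR = Q3 − Q1 = 8702.00 − 5485.00 = 3217.00.
Lower fence = Q1 − 1.5·IQR = 5485.00 − 4825.50 = 659.50.
Upper fence = Q3 + 1.5·IQR = 8702.00 + 4825.50 = 13527.50.
519 < 659.50 → outlier.
19144 > 13527.50 → outlier.
All remaining values lie within [659.50, 13527.50].

519, 19144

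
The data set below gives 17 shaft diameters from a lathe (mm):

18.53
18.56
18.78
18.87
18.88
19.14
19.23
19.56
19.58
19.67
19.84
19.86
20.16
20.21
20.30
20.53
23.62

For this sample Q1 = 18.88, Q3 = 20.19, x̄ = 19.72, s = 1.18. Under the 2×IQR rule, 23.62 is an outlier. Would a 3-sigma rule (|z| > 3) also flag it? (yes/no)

z = (23.62 − 19.72) / 1.18 = 3.31.
|z| = 3.31 > 3.

yes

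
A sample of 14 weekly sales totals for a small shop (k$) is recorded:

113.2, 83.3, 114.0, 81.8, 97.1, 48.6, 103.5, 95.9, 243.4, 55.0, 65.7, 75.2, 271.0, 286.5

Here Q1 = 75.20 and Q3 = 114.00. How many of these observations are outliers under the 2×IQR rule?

IQR = 38.80; fences at 75.20 − 77.60 = -2.40 and 114.00 + 77.60 = 191.60.
Outside the cutoffs: 243.4, 271.0, 286.5.

3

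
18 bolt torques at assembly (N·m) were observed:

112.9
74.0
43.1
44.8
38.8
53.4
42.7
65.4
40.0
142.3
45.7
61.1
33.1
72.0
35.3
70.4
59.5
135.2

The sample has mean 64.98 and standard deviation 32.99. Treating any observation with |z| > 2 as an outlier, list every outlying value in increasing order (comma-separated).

Cutoffs at x̄ ± 2s: 64.98 ± 2·32.99 = [-1.00, 130.96].
135.2: z = 2.13, |z| > 2 → outlier.
142.3: z = 2.34, |z| > 2 → outlier.
Every other value lies within [-1.00, 130.96].

135.2, 142.3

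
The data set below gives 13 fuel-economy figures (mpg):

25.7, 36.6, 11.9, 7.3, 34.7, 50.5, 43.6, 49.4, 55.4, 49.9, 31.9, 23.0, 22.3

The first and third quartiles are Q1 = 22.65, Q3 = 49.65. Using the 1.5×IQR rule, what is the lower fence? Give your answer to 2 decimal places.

IQR = Q3 − Q1 = 49.65 − 22.65 = 27.00.
Lower fence = Q1 − 1.5·IQR = 22.65 − 40.50 = -17.85.
Upper fence = Q3 + 1.5·IQR = 49.65 + 40.50 = 90.15.

-17.85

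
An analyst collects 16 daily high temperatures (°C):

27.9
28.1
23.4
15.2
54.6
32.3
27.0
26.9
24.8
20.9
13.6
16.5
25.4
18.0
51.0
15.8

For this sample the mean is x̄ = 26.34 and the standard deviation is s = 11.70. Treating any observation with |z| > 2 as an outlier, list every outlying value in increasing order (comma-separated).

Cutoffs at x̄ ± 2s: 26.34 ± 2·11.70 = [2.94, 49.74].
51.0: z = 2.11, |z| > 2 → outlier.
54.6: z = 2.42, |z| > 2 → outlier.
Every other value lies within [2.94, 49.74].

51.0, 54.6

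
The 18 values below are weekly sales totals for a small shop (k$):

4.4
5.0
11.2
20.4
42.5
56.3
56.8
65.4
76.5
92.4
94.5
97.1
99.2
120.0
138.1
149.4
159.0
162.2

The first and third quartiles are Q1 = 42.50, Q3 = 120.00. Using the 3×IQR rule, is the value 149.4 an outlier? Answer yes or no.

IQR = Q3 − Q1 = 120.00 − 42.50 = 77.50.
Lower fence = Q1 − 3·IQR = 42.50 − 232.50 = -190.00.
Upper fence = Q3 + 3·IQR = 120.00 + 232.50 = 352.50.
149.4 lies within [-190.00, 352.50].

no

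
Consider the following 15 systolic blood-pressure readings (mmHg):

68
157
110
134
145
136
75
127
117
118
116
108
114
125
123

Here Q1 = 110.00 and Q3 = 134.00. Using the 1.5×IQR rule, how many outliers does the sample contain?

1

IQR = 24.00; fences at 110.00 − 36.00 = 74.00 and 134.00 + 36.00 = 170.00.
Outside the cutoffs: 68.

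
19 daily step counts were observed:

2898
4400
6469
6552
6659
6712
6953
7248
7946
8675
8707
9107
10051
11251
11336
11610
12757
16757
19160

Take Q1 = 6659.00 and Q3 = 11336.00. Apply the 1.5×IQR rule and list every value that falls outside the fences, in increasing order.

IQR = Q3 − Q1 = 11336.00 − 6659.00 = 4677.00.
Lower fence = Q1 − 1.5·IQR = 6659.00 − 7015.50 = -356.50.
Upper fence = Q3 + 1.5·IQR = 11336.00 + 7015.50 = 18351.50.
19160 > 18351.50 → outlier.
All remaining values lie within [-356.50, 18351.50].

19160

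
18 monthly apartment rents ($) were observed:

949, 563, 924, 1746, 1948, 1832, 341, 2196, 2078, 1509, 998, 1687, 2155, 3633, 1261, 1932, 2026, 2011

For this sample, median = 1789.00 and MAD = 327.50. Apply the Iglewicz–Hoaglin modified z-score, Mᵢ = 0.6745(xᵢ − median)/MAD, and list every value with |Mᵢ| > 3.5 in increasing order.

3633

|Mᵢ| > 3.5 ⇔ |xᵢ − 1789.00| > 3.5·327.50/0.6745 = 1699.41.
So outliers lie outside [89.59, 3488.41].
3633: M = 3.80 → outlier.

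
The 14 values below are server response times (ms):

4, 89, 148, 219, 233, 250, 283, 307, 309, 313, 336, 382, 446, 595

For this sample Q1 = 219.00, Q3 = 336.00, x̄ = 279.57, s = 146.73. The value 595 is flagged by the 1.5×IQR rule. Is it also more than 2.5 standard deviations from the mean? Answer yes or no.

no

z = (595 − 279.57) / 146.73 = 2.15.
|z| = 2.15 ≤ 2.5.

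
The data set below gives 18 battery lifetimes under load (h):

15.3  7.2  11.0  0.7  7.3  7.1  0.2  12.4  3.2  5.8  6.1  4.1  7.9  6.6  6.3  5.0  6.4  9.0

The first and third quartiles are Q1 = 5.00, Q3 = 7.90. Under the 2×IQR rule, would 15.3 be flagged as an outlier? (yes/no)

IQR = Q3 − Q1 = 7.90 − 5.00 = 2.90.
Lower fence = Q1 − 2·IQR = 5.00 − 5.80 = -0.80.
Upper fence = Q3 + 2·IQR = 7.90 + 5.80 = 13.70.
15.3 lies above the upper fence.

yes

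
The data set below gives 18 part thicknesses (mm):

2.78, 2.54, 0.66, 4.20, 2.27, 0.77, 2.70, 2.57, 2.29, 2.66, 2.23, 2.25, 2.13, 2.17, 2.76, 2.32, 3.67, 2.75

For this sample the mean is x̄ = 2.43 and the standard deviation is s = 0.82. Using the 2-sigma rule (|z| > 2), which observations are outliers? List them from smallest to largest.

Cutoffs at x̄ ± 2s: 2.43 ± 2·0.82 = [0.79, 4.07].
0.66: z = -2.16, |z| > 2 → outlier.
0.77: z = -2.02, |z| > 2 → outlier.
4.20: z = 2.16, |z| > 2 → outlier.
Every other value lies within [0.79, 4.07].

0.66, 0.77, 4.20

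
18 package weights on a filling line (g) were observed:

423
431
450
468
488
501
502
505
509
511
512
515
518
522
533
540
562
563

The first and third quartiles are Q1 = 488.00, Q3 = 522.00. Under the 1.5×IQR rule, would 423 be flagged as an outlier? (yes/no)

IQR = Q3 − Q1 = 522.00 − 488.00 = 34.00.
Lower fence = Q1 − 1.5·IQR = 488.00 − 51.00 = 437.00.
Upper fence = Q3 + 1.5·IQR = 522.00 + 51.00 = 573.00.
423 lies below the lower fence.

yes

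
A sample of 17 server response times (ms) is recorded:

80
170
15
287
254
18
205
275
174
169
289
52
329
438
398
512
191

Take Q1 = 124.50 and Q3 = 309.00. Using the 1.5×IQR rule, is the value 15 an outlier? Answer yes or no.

IQR = Q3 − Q1 = 309.00 − 124.50 = 184.50.
Lower fence = Q1 − 1.5·IQR = 124.50 − 276.75 = -152.25.
Upper fence = Q3 + 1.5·IQR = 309.00 + 276.75 = 585.75.
15 lies within [-152.25, 585.75].

no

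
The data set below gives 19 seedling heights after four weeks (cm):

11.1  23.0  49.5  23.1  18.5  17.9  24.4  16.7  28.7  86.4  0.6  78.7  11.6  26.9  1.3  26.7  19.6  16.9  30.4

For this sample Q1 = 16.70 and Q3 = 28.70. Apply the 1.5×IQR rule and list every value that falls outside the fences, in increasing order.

IQR = Q3 − Q1 = 28.70 − 16.70 = 12.00.
Lower fence = Q1 − 1.5·IQR = 16.70 − 18.00 = -1.30.
Upper fence = Q3 + 1.5·IQR = 28.70 + 18.00 = 46.70.
49.5 > 46.70 → outlier.
78.7 > 46.70 → outlier.
86.4 > 46.70 → outlier.
All remaining values lie within [-1.30, 46.70].

49.5, 78.7, 86.4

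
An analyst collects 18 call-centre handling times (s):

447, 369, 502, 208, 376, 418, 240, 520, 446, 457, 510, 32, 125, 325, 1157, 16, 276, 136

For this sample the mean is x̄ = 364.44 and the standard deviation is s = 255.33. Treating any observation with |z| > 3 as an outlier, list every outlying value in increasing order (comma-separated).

1157

Cutoffs at x̄ ± 3s: 364.44 ± 3·255.33 = [-401.55, 1130.43].
1157: z = 3.10, |z| > 3 → outlier.
Every other value lies within [-401.55, 1130.43].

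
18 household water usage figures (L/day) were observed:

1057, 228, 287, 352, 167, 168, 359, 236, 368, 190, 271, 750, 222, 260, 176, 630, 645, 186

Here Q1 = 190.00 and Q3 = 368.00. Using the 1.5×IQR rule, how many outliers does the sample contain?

IQR = 178.00; fences at 190.00 − 267.00 = -77.00 and 368.00 + 267.00 = 635.00.
Outside the cutoffs: 645, 750, 1057.

3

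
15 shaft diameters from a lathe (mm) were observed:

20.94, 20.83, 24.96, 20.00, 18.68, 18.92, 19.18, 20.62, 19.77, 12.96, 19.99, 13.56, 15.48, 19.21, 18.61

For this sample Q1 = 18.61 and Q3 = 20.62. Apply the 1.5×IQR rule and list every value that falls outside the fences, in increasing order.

12.96, 13.56, 15.48, 24.96

IQR = Q3 − Q1 = 20.62 − 18.61 = 2.01.
Lower fence = Q1 − 1.5·IQR = 18.61 − 3.015 = 15.595.
Upper fence = Q3 + 1.5·IQR = 20.62 + 3.015 = 23.635.
12.96 < 15.595 → outlier.
13.56 < 15.595 → outlier.
15.48 < 15.595 → outlier.
24.96 > 23.635 → outlier.
All remaining values lie within [15.595, 23.635].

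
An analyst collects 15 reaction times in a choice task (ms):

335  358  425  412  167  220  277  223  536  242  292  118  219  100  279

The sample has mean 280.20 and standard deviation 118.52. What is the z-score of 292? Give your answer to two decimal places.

0.10

z = (292 − 280.20) / 118.52 = 0.10.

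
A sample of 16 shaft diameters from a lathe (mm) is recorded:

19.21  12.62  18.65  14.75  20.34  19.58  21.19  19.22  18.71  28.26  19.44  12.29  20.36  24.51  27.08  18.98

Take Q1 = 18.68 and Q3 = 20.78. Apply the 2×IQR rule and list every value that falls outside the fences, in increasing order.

12.29, 12.62, 27.08, 28.26

IQR = Q3 − Q1 = 20.78 − 18.68 = 2.10.
Lower fence = Q1 − 2·IQR = 18.68 − 4.20 = 14.48.
Upper fence = Q3 + 2·IQR = 20.78 + 4.20 = 24.98.
12.29 < 14.48 → outlier.
12.62 < 14.48 → outlier.
27.08 > 24.98 → outlier.
28.26 > 24.98 → outlier.
All remaining values lie within [14.48, 24.98].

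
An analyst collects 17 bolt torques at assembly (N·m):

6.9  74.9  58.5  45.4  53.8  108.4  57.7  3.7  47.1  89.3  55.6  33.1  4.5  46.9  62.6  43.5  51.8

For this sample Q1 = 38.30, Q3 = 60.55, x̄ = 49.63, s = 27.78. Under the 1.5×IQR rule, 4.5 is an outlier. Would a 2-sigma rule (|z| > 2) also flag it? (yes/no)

no

z = (4.5 − 49.63) / 27.78 = -1.62.
|z| = 1.62 ≤ 2.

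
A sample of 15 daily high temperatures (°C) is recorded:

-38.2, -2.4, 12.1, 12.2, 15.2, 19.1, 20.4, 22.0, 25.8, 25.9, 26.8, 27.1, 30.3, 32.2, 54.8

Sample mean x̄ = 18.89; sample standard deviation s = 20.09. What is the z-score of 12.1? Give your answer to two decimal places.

z = (12.1 − 18.89) / 20.09 = -0.34.

-0.34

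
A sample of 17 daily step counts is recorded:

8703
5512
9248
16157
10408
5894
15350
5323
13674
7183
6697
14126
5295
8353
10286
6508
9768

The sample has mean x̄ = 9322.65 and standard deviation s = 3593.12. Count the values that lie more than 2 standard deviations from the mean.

0

Cutoffs: x̄ ± 2s = [2136.41, 16508.89].
Every value lies within the cutoffs.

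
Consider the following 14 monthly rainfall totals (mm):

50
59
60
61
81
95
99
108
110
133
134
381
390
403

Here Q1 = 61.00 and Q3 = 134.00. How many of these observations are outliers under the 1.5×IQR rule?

IQR = 73.00; fences at 61.00 − 109.50 = -48.50 and 134.00 + 109.50 = 243.50.
Outside the cutoffs: 381, 390, 403.

3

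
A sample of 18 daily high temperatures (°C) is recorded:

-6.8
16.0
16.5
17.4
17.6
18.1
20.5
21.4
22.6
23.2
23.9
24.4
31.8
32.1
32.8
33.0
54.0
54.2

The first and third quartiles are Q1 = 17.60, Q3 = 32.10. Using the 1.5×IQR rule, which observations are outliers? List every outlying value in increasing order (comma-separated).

IQR = Q3 − Q1 = 32.10 − 17.60 = 14.50.
Lower fence = Q1 − 1.5·IQR = 17.60 − 21.75 = -4.15.
Upper fence = Q3 + 1.5·IQR = 32.10 + 21.75 = 53.85.
-6.8 < -4.15 → outlier.
54.0 > 53.85 → outlier.
54.2 > 53.85 → outlier.
All remaining values lie within [-4.15, 53.85].

-6.8, 54.0, 54.2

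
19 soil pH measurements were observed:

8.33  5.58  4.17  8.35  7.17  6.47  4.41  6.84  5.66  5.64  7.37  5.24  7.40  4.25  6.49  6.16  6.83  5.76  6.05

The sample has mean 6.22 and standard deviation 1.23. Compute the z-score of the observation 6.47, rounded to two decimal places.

0.20

z = (6.47 − 6.22) / 1.23 = 0.20.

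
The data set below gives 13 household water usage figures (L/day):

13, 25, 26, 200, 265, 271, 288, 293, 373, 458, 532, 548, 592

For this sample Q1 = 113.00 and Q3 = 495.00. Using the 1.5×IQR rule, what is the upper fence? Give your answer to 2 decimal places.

IQR = Q3 − Q1 = 495.00 − 113.00 = 382.00.
Lower fence = Q1 − 1.5·IQR = 113.00 − 573.00 = -460.00.
Upper fence = Q3 + 1.5·IQR = 495.00 + 573.00 = 1068.00.

1068.00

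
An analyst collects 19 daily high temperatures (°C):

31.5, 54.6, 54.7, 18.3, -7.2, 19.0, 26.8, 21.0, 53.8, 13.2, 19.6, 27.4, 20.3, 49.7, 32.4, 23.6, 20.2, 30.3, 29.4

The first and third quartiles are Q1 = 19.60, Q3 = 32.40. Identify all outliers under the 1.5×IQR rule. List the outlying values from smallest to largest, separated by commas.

-7.2, 53.8, 54.6, 54.7

IQR = Q3 − Q1 = 32.40 − 19.60 = 12.80.
Lower fence = Q1 − 1.5·IQR = 19.60 − 19.20 = 0.40.
Upper fence = Q3 + 1.5·IQR = 32.40 + 19.20 = 51.60.
-7.2 < 0.40 → outlier.
53.8 > 51.60 → outlier.
54.6 > 51.60 → outlier.
54.7 > 51.60 → outlier.
All remaining values lie within [0.40, 51.60].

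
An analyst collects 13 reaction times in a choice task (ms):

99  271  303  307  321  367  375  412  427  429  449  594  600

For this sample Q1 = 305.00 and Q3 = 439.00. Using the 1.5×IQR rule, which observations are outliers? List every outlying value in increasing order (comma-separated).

IQR = Q3 − Q1 = 439.00 − 305.00 = 134.00.
Lower fence = Q1 − 1.5·IQR = 305.00 − 201.00 = 104.00.
Upper fence = Q3 + 1.5·IQR = 439.00 + 201.00 = 640.00.
99 < 104.00 → outlier.
All remaining values lie within [104.00, 640.00].

99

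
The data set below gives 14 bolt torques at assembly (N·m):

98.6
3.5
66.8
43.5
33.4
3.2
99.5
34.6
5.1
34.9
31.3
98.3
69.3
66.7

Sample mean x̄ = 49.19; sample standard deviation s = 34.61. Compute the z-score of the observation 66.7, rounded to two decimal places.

z = (66.7 − 49.19) / 34.61 = 0.51.

0.51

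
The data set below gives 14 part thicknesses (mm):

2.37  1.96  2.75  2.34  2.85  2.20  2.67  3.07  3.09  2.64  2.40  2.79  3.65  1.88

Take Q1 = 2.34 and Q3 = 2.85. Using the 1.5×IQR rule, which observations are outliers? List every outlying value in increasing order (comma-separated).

IQR = Q3 − Q1 = 2.85 − 2.34 = 0.51.
Lower fence = Q1 − 1.5·IQR = 2.34 − 0.765 = 1.575.
Upper fence = Q3 + 1.5·IQR = 2.85 + 0.765 = 3.615.
3.65 > 3.615 → outlier.
All remaining values lie within [1.575, 3.615].

3.65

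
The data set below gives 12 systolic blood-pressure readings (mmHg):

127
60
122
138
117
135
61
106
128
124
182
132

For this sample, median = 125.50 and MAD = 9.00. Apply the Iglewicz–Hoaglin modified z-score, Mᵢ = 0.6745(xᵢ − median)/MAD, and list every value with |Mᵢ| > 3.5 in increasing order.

|Mᵢ| > 3.5 ⇔ |xᵢ − 125.50| > 3.5·9.00/0.6745 = 46.70.
So outliers lie outside [78.80, 172.20].
60: M = -4.91 → outlier.
61: M = -4.83 → outlier.
182: M = 4.23 → outlier.

60, 61, 182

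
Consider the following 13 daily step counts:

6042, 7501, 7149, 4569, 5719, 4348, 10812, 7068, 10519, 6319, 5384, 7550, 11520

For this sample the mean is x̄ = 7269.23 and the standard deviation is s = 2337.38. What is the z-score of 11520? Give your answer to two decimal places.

1.82

z = (11520 − 7269.23) / 2337.38 = 1.82.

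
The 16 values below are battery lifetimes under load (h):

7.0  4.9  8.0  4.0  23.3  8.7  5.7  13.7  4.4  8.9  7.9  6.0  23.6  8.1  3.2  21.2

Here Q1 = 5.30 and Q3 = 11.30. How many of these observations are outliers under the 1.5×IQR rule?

IQR = 6.00; fences at 5.30 − 9.00 = -3.70 and 11.30 + 9.00 = 20.30.
Outside the cutoffs: 21.2, 23.3, 23.6.

3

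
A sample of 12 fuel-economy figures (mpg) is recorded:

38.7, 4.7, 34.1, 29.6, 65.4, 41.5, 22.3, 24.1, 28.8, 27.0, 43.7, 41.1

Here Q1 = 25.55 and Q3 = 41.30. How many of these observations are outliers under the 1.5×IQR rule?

1

IQR = 15.75; fences at 25.55 − 23.625 = 1.925 and 41.30 + 23.625 = 64.925.
Outside the cutoffs: 65.4.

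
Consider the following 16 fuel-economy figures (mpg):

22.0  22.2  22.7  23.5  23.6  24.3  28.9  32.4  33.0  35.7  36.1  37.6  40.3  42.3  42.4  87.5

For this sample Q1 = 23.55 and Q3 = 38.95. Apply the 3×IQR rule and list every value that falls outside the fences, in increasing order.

IQR = Q3 − Q1 = 38.95 − 23.55 = 15.40.
Lower fence = Q1 − 3·IQR = 23.55 − 46.20 = -22.65.
Upper fence = Q3 + 3·IQR = 38.95 + 46.20 = 85.15.
87.5 > 85.15 → outlier.
All remaining values lie within [-22.65, 85.15].

87.5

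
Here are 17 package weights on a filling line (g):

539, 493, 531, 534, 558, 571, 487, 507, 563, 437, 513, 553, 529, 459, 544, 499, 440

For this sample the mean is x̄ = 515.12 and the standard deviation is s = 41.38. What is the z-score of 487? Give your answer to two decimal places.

z = (487 − 515.12) / 41.38 = -0.68.

-0.68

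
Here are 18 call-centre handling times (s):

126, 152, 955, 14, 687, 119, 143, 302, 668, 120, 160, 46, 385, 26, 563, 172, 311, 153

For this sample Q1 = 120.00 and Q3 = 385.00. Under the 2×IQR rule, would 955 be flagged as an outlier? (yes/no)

IQR = Q3 − Q1 = 385.00 − 120.00 = 265.00.
Lower fence = Q1 − 2·IQR = 120.00 − 530.00 = -410.00.
Upper fence = Q3 + 2·IQR = 385.00 + 530.00 = 915.00.
955 lies above the upper fence.

yes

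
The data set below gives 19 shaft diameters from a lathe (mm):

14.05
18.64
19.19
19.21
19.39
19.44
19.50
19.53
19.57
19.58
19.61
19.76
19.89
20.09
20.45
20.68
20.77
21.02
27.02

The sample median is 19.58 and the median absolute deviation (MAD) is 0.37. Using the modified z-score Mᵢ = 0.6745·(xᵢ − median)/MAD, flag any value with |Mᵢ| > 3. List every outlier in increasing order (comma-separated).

14.05, 27.02

|Mᵢ| > 3 ⇔ |xᵢ − 19.58| > 3·0.37/0.6745 = 1.65.
So outliers lie outside [17.93, 21.23].
14.05: M = -10.08 → outlier.
27.02: M = 13.56 → outlier.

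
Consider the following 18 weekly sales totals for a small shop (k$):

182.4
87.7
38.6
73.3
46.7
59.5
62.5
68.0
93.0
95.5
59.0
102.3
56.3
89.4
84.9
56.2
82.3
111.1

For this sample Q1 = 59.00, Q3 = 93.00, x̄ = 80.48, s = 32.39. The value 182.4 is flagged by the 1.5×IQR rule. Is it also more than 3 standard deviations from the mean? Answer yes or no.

z = (182.4 − 80.48) / 32.39 = 3.15.
|z| = 3.15 > 3.

yes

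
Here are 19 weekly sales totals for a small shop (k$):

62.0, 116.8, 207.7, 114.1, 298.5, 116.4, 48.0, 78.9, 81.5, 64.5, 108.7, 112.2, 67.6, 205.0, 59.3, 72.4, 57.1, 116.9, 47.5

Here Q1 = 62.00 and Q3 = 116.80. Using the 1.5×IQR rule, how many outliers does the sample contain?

3

IQR = 54.80; fences at 62.00 − 82.20 = -20.20 and 116.80 + 82.20 = 199.00.
Outside the cutoffs: 205.0, 207.7, 298.5.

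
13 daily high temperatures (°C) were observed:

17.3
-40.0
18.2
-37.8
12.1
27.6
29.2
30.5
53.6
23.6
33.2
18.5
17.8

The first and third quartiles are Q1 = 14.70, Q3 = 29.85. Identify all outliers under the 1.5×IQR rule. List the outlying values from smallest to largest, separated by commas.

-40.0, -37.8, 53.6

IQR = Q3 − Q1 = 29.85 − 14.70 = 15.15.
Lower fence = Q1 − 1.5·IQR = 14.70 − 22.725 = -8.025.
Upper fence = Q3 + 1.5·IQR = 29.85 + 22.725 = 52.575.
-40.0 < -8.025 → outlier.
-37.8 < -8.025 → outlier.
53.6 > 52.575 → outlier.
All remaining values lie within [-8.025, 52.575].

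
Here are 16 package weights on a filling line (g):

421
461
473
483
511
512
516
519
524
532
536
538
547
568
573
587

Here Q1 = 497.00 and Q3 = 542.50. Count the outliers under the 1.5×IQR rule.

IQR = 45.50; fences at 497.00 − 68.25 = 428.75 and 542.50 + 68.25 = 610.75.
Outside the cutoffs: 421.

1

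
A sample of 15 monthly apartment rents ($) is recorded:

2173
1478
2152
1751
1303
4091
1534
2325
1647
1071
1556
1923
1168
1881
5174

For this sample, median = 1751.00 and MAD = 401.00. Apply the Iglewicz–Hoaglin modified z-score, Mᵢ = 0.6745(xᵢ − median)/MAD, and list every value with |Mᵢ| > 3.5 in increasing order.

4091, 5174

|Mᵢ| > 3.5 ⇔ |xᵢ − 1751.00| > 3.5·401.00/0.6745 = 2080.80.
So outliers lie outside [-329.80, 3831.80].
4091: M = 3.94 → outlier.
5174: M = 5.76 → outlier.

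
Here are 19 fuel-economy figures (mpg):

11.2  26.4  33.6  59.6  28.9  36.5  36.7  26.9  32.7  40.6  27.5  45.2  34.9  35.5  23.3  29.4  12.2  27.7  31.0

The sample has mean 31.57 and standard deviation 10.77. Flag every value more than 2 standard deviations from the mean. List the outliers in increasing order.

59.6

Cutoffs at x̄ ± 2s: 31.57 ± 2·10.77 = [10.03, 53.11].
59.6: z = 2.60, |z| > 2 → outlier.
Every other value lies within [10.03, 53.11].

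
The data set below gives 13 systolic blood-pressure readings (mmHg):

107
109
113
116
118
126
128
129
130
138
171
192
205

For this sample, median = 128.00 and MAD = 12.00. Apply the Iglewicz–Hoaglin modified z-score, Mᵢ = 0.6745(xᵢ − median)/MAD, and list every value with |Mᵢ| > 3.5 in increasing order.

192, 205

|Mᵢ| > 3.5 ⇔ |xᵢ − 128.00| > 3.5·12.00/0.6745 = 62.27.
So outliers lie outside [65.73, 190.27].
192: M = 3.60 → outlier.
205: M = 4.33 → outlier.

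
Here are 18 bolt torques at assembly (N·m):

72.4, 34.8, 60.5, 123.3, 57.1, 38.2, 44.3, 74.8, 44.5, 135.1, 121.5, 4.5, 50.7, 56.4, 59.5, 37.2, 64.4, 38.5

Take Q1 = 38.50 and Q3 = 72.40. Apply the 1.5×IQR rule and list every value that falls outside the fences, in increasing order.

123.3, 135.1

IQR = Q3 − Q1 = 72.40 − 38.50 = 33.90.
Lower fence = Q1 − 1.5·IQR = 38.50 − 50.85 = -12.35.
Upper fence = Q3 + 1.5·IQR = 72.40 + 50.85 = 123.25.
123.3 > 123.25 → outlier.
135.1 > 123.25 → outlier.
All remaining values lie within [-12.35, 123.25].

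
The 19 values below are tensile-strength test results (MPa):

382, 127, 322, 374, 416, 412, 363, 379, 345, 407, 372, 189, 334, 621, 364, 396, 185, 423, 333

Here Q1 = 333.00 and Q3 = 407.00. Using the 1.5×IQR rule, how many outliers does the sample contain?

4

IQR = 74.00; fences at 333.00 − 111.00 = 222.00 and 407.00 + 111.00 = 518.00.
Outside the cutoffs: 127, 185, 189, 621.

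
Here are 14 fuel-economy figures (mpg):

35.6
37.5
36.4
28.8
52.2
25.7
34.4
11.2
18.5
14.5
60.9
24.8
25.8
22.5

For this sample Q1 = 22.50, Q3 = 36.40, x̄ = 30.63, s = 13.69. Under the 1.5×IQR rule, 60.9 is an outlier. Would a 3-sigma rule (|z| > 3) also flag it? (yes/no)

z = (60.9 − 30.63) / 13.69 = 2.21.
|z| = 2.21 ≤ 3.

no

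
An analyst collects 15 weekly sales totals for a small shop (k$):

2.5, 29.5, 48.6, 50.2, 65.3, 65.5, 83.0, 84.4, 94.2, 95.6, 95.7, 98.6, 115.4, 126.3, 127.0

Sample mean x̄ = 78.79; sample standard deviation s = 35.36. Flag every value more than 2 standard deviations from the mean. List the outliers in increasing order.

Cutoffs at x̄ ± 2s: 78.79 ± 2·35.36 = [8.07, 149.51].
2.5: z = -2.16, |z| > 2 → outlier.
Every other value lies within [8.07, 149.51].

2.5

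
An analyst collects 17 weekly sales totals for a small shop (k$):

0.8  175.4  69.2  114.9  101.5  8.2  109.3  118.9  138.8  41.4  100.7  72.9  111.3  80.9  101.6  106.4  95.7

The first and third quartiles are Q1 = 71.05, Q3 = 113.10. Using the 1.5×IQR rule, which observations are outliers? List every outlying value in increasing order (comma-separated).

IQR = Q3 − Q1 = 113.10 − 71.05 = 42.05.
Lower fence = Q1 − 1.5·IQR = 71.05 − 63.075 = 7.975.
Upper fence = Q3 + 1.5·IQR = 113.10 + 63.075 = 176.175.
0.8 < 7.975 → outlier.
All remaining values lie within [7.975, 176.175].

0.8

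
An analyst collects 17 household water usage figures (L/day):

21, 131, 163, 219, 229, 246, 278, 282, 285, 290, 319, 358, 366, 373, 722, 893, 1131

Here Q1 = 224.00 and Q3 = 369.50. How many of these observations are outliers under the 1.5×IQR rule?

IQR = 145.50; fences at 224.00 − 218.25 = 5.75 and 369.50 + 218.25 = 587.75.
Outside the cutoffs: 722, 893, 1131.

3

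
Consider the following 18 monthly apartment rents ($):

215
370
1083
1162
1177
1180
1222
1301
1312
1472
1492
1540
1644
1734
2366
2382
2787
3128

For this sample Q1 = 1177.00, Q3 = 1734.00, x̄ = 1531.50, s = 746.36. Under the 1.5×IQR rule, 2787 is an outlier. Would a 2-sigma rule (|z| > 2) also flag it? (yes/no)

z = (2787 − 1531.50) / 746.36 = 1.68.
|z| = 1.68 ≤ 2.

no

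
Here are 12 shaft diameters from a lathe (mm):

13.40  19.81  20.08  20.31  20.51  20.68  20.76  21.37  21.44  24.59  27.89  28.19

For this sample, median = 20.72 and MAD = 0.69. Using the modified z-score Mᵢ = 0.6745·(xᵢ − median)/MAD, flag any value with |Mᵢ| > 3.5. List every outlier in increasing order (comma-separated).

13.40, 24.59, 27.89, 28.19

|Mᵢ| > 3.5 ⇔ |xᵢ − 20.72| > 3.5·0.69/0.6745 = 3.58.
So outliers lie outside [17.14, 24.30].
13.40: M = -7.16 → outlier.
24.59: M = 3.78 → outlier.
27.89: M = 7.01 → outlier.
28.19: M = 7.30 → outlier.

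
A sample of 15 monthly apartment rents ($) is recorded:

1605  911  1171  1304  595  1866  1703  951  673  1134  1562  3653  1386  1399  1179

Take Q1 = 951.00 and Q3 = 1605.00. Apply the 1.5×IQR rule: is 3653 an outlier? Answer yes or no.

yes

IQR = Q3 − Q1 = 1605.00 − 951.00 = 654.00.
Lower fence = Q1 − 1.5·IQR = 951.00 − 981.00 = -30.00.
Upper fence = Q3 + 1.5·IQR = 1605.00 + 981.00 = 2586.00.
3653 lies above the upper fence.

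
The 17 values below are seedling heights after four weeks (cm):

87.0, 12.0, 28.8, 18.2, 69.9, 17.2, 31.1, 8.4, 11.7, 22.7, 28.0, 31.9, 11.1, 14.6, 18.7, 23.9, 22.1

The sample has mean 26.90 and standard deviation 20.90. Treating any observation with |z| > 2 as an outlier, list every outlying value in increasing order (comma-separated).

69.9, 87.0

Cutoffs at x̄ ± 2s: 26.90 ± 2·20.90 = [-14.90, 68.70].
69.9: z = 2.06, |z| > 2 → outlier.
87.0: z = 2.88, |z| > 2 → outlier.
Every other value lies within [-14.90, 68.70].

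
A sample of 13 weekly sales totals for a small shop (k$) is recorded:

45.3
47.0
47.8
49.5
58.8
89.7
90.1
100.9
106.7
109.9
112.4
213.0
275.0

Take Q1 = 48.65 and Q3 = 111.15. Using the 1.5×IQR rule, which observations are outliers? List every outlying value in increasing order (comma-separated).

213.0, 275.0

IQR = Q3 − Q1 = 111.15 − 48.65 = 62.50.
Lower fence = Q1 − 1.5·IQR = 48.65 − 93.75 = -45.10.
Upper fence = Q3 + 1.5·IQR = 111.15 + 93.75 = 204.90.
213.0 > 204.90 → outlier.
275.0 > 204.90 → outlier.
All remaining values lie within [-45.10, 204.90].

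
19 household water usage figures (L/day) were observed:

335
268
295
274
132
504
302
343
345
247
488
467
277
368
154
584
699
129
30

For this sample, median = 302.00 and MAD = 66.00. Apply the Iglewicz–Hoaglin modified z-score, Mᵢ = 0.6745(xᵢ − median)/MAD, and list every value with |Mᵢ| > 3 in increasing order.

|Mᵢ| > 3 ⇔ |xᵢ − 302.00| > 3·66.00/0.6745 = 293.55.
So outliers lie outside [8.45, 595.55].
699: M = 4.06 → outlier.

699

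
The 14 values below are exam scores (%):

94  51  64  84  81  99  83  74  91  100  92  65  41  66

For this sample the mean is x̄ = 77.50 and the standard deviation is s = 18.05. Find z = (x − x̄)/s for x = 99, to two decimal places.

z = (99 − 77.50) / 18.05 = 1.19.

1.19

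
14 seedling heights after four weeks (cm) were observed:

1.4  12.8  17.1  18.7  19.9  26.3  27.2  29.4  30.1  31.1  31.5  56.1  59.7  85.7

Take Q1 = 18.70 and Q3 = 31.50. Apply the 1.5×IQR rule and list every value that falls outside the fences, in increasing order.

56.1, 59.7, 85.7

IQR = Q3 − Q1 = 31.50 − 18.70 = 12.80.
Lower fence = Q1 − 1.5·IQR = 18.70 − 19.20 = -0.50.
Upper fence = Q3 + 1.5·IQR = 31.50 + 19.20 = 50.70.
56.1 > 50.70 → outlier.
59.7 > 50.70 → outlier.
85.7 > 50.70 → outlier.
All remaining values lie within [-0.50, 50.70].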